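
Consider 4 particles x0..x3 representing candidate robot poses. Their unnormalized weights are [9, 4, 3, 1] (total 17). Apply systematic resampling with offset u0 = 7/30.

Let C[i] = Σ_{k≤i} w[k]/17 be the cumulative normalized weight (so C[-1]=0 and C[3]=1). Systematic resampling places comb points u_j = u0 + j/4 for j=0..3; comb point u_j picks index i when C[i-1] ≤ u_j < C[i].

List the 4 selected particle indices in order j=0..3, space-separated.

C = [9/17, 13/17, 16/17, 1]
j=0: u_0=7/30 ∈ [0, 9/17) → index 0
j=1: u_1=29/60 ∈ [0, 9/17) → index 0
j=2: u_2=11/15 ∈ [9/17, 13/17) → index 1
j=3: u_3=59/60 ∈ [16/17, 1) → index 3

0 0 1 3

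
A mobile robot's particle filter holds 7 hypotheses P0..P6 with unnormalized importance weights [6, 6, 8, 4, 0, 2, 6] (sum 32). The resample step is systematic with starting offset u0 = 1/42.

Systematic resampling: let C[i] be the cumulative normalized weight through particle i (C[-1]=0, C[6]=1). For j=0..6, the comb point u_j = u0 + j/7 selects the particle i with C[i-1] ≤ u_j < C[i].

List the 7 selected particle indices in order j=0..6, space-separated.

C = [3/16, 3/8, 5/8, 3/4, 3/4, 13/16, 1]
j=0: u_0=1/42 ∈ [0, 3/16) → index 0
j=1: u_1=1/6 ∈ [0, 3/16) → index 0
j=2: u_2=13/42 ∈ [3/16, 3/8) → index 1
j=3: u_3=19/42 ∈ [3/8, 5/8) → index 2
j=4: u_4=25/42 ∈ [3/8, 5/8) → index 2
j=5: u_5=31/42 ∈ [5/8, 3/4) → index 3
j=6: u_6=37/42 ∈ [13/16, 1) → index 6

0 0 1 2 2 3 6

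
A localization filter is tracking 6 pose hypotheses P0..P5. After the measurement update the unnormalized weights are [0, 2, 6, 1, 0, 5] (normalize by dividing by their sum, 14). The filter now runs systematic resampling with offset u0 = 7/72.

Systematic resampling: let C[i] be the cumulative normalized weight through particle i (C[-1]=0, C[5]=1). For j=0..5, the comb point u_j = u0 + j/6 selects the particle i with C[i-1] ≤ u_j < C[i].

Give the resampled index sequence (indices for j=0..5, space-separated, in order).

1 2 2 3 5 5

C = [0, 1/7, 4/7, 9/14, 9/14, 1]
j=0: u_0=7/72 ∈ [0, 1/7) → index 1
j=1: u_1=19/72 ∈ [1/7, 4/7) → index 2
j=2: u_2=31/72 ∈ [1/7, 4/7) → index 2
j=3: u_3=43/72 ∈ [4/7, 9/14) → index 3
j=4: u_4=55/72 ∈ [9/14, 1) → index 5
j=5: u_5=67/72 ∈ [9/14, 1) → index 5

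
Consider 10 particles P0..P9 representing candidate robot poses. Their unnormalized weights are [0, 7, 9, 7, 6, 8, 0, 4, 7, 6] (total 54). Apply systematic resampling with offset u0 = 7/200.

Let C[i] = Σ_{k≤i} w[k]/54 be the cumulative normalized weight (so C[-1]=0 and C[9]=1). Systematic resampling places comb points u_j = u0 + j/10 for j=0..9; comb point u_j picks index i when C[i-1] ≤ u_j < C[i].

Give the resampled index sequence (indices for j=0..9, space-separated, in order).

1 2 2 3 4 4 5 7 8 9

C = [0, 7/54, 8/27, 23/54, 29/54, 37/54, 37/54, 41/54, 8/9, 1]
j=0: u_0=7/200 ∈ [0, 7/54) → index 1
j=1: u_1=27/200 ∈ [7/54, 8/27) → index 2
j=2: u_2=47/200 ∈ [7/54, 8/27) → index 2
j=3: u_3=67/200 ∈ [8/27, 23/54) → index 3
j=4: u_4=87/200 ∈ [23/54, 29/54) → index 4
j=5: u_5=107/200 ∈ [23/54, 29/54) → index 4
j=6: u_6=127/200 ∈ [29/54, 37/54) → index 5
j=7: u_7=147/200 ∈ [37/54, 41/54) → index 7
j=8: u_8=167/200 ∈ [41/54, 8/9) → index 8
j=9: u_9=187/200 ∈ [8/9, 1) → index 9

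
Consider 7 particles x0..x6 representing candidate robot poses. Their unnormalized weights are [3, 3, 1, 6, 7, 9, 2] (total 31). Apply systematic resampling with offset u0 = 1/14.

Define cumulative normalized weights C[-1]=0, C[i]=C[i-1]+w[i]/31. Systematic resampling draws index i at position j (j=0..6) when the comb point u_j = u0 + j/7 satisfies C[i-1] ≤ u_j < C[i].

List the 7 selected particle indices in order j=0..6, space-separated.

0 2 3 4 4 5 5

C = [3/31, 6/31, 7/31, 13/31, 20/31, 29/31, 1]
j=0: u_0=1/14 ∈ [0, 3/31) → index 0
j=1: u_1=3/14 ∈ [6/31, 7/31) → index 2
j=2: u_2=5/14 ∈ [7/31, 13/31) → index 3
j=3: u_3=1/2 ∈ [13/31, 20/31) → index 4
j=4: u_4=9/14 ∈ [13/31, 20/31) → index 4
j=5: u_5=11/14 ∈ [20/31, 29/31) → index 5
j=6: u_6=13/14 ∈ [20/31, 29/31) → index 5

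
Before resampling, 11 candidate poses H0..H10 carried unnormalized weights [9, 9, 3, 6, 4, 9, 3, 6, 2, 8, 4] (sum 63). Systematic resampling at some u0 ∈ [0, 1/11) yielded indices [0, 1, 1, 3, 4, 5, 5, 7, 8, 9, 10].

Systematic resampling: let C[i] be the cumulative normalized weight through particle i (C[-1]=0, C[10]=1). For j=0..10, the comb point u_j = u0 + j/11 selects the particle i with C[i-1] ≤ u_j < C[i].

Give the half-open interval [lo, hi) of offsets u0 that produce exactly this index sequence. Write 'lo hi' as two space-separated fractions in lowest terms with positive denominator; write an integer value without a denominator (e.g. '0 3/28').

C = [1/7, 2/7, 1/3, 3/7, 31/63, 40/63, 43/63, 7/9, 17/21, 59/63, 1]
j=0 picked index 0: u0 ∈ [0, 1/7)
j=1 picked index 1: u0 ∈ [4/77, 15/77)
j=2 picked index 1: u0 ∈ [-3/77, 8/77)
j=3 picked index 3: u0 ∈ [2/33, 12/77)
j=4 picked index 4: u0 ∈ [5/77, 89/693)
j=5 picked index 5: u0 ∈ [26/693, 125/693)
j=6 picked index 5: u0 ∈ [-37/693, 62/693)
j=7 picked index 7: u0 ∈ [32/693, 14/99)
j=8 picked index 8: u0 ∈ [5/99, 19/231)
j=9 picked index 9: u0 ∈ [-2/231, 82/693)
j=10 picked index 10: u0 ∈ [19/693, 1/11)
intersection: [5/77, 19/231)

5/77 19/231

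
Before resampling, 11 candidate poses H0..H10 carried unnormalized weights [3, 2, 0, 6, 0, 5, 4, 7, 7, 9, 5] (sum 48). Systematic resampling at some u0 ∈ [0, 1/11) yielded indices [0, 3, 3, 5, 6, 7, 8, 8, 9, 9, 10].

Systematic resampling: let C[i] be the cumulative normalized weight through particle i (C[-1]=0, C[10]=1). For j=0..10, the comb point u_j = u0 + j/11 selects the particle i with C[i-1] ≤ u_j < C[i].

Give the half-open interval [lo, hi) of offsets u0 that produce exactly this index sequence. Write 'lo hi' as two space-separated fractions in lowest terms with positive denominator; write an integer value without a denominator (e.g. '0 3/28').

3/176 25/528

C = [1/16, 5/48, 5/48, 11/48, 11/48, 1/3, 5/12, 9/16, 17/24, 43/48, 1]
j=0 picked index 0: u0 ∈ [0, 1/16)
j=1 picked index 3: u0 ∈ [7/528, 73/528)
j=2 picked index 3: u0 ∈ [-41/528, 25/528)
j=3 picked index 5: u0 ∈ [-23/528, 2/33)
j=4 picked index 6: u0 ∈ [-1/33, 7/132)
j=5 picked index 7: u0 ∈ [-5/132, 19/176)
j=6 picked index 8: u0 ∈ [3/176, 43/264)
j=7 picked index 8: u0 ∈ [-13/176, 19/264)
j=8 picked index 9: u0 ∈ [-5/264, 89/528)
j=9 picked index 9: u0 ∈ [-29/264, 41/528)
j=10 picked index 10: u0 ∈ [-7/528, 1/11)
intersection: [3/176, 25/528)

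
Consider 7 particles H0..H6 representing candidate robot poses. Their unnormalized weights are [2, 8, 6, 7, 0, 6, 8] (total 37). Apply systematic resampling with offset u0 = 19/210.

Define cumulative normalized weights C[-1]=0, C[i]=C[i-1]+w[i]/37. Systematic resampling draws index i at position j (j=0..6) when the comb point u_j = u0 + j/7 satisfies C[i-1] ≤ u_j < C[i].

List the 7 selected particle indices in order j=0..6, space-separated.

C = [2/37, 10/37, 16/37, 23/37, 23/37, 29/37, 1]
j=0: u_0=19/210 ∈ [2/37, 10/37) → index 1
j=1: u_1=7/30 ∈ [2/37, 10/37) → index 1
j=2: u_2=79/210 ∈ [10/37, 16/37) → index 2
j=3: u_3=109/210 ∈ [16/37, 23/37) → index 3
j=4: u_4=139/210 ∈ [23/37, 29/37) → index 5
j=5: u_5=169/210 ∈ [29/37, 1) → index 6
j=6: u_6=199/210 ∈ [29/37, 1) → index 6

1 1 2 3 5 6 6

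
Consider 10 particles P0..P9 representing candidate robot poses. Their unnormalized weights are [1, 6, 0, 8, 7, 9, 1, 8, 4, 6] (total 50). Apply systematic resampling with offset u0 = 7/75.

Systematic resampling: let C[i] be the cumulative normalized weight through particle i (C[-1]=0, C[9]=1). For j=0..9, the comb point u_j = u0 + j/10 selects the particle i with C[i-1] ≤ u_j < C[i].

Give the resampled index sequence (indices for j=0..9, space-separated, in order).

C = [1/50, 7/50, 7/50, 3/10, 11/25, 31/50, 16/25, 4/5, 22/25, 1]
j=0: u_0=7/75 ∈ [1/50, 7/50) → index 1
j=1: u_1=29/150 ∈ [7/50, 3/10) → index 3
j=2: u_2=22/75 ∈ [7/50, 3/10) → index 3
j=3: u_3=59/150 ∈ [3/10, 11/25) → index 4
j=4: u_4=37/75 ∈ [11/25, 31/50) → index 5
j=5: u_5=89/150 ∈ [11/25, 31/50) → index 5
j=6: u_6=52/75 ∈ [16/25, 4/5) → index 7
j=7: u_7=119/150 ∈ [16/25, 4/5) → index 7
j=8: u_8=67/75 ∈ [22/25, 1) → index 9
j=9: u_9=149/150 ∈ [22/25, 1) → index 9

1 3 3 4 5 5 7 7 9 9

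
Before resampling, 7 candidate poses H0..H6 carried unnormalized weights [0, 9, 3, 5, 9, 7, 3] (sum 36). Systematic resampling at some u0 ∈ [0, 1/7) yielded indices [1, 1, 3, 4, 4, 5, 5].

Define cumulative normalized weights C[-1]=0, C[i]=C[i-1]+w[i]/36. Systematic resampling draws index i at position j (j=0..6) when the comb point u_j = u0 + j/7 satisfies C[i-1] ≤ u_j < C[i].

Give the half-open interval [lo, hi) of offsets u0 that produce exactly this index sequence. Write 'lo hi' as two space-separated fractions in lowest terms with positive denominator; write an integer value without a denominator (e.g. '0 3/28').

C = [0, 1/4, 1/3, 17/36, 13/18, 11/12, 1]
j=0 picked index 1: u0 ∈ [0, 1/4)
j=1 picked index 1: u0 ∈ [-1/7, 3/28)
j=2 picked index 3: u0 ∈ [1/21, 47/252)
j=3 picked index 4: u0 ∈ [11/252, 37/126)
j=4 picked index 4: u0 ∈ [-25/252, 19/126)
j=5 picked index 5: u0 ∈ [1/126, 17/84)
j=6 picked index 5: u0 ∈ [-17/126, 5/84)
intersection: [1/21, 5/84)

1/21 5/84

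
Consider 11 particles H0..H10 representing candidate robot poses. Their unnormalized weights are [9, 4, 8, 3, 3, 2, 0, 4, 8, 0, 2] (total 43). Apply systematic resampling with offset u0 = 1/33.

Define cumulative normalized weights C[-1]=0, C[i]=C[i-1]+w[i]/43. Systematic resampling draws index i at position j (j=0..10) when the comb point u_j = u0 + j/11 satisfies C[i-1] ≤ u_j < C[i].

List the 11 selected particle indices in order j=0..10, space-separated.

0 0 1 2 2 2 4 5 7 8 8

C = [9/43, 13/43, 21/43, 24/43, 27/43, 29/43, 29/43, 33/43, 41/43, 41/43, 1]
j=0: u_0=1/33 ∈ [0, 9/43) → index 0
j=1: u_1=4/33 ∈ [0, 9/43) → index 0
j=2: u_2=7/33 ∈ [9/43, 13/43) → index 1
j=3: u_3=10/33 ∈ [13/43, 21/43) → index 2
j=4: u_4=13/33 ∈ [13/43, 21/43) → index 2
j=5: u_5=16/33 ∈ [13/43, 21/43) → index 2
j=6: u_6=19/33 ∈ [24/43, 27/43) → index 4
j=7: u_7=2/3 ∈ [27/43, 29/43) → index 5
j=8: u_8=25/33 ∈ [29/43, 33/43) → index 7
j=9: u_9=28/33 ∈ [33/43, 41/43) → index 8
j=10: u_10=31/33 ∈ [33/43, 41/43) → index 8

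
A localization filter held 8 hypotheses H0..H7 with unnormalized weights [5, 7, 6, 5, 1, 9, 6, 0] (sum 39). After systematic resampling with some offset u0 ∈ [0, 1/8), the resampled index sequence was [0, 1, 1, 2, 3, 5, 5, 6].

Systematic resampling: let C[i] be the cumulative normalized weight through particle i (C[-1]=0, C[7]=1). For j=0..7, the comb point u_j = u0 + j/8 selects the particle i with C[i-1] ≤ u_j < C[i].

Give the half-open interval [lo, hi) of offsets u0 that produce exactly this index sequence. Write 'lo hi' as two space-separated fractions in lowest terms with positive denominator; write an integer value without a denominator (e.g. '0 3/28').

1/312 3/52

C = [5/39, 4/13, 6/13, 23/39, 8/13, 11/13, 1, 1]
j=0 picked index 0: u0 ∈ [0, 5/39)
j=1 picked index 1: u0 ∈ [1/312, 19/104)
j=2 picked index 1: u0 ∈ [-19/156, 3/52)
j=3 picked index 2: u0 ∈ [-7/104, 9/104)
j=4 picked index 3: u0 ∈ [-1/26, 7/78)
j=5 picked index 5: u0 ∈ [-1/104, 23/104)
j=6 picked index 5: u0 ∈ [-7/52, 5/52)
j=7 picked index 6: u0 ∈ [-3/104, 1/8)
intersection: [1/312, 3/52)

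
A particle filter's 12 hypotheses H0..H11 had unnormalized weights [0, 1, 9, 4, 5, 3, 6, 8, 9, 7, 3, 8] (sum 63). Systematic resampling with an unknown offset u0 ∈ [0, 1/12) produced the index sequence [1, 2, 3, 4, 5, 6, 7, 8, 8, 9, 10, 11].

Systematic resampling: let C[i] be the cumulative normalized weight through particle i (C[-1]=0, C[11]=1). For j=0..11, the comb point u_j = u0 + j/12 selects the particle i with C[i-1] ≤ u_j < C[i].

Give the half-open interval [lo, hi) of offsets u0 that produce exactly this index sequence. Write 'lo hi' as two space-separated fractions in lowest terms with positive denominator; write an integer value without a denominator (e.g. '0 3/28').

C = [0, 1/63, 10/63, 2/9, 19/63, 22/63, 4/9, 4/7, 5/7, 52/63, 55/63, 1]
j=0 picked index 1: u0 ∈ [0, 1/63)
j=1 picked index 2: u0 ∈ [-17/252, 19/252)
j=2 picked index 3: u0 ∈ [-1/126, 1/18)
j=3 picked index 4: u0 ∈ [-1/36, 13/252)
j=4 picked index 5: u0 ∈ [-2/63, 1/63)
j=5 picked index 6: u0 ∈ [-17/252, 1/36)
j=6 picked index 7: u0 ∈ [-1/18, 1/14)
j=7 picked index 8: u0 ∈ [-1/84, 11/84)
j=8 picked index 8: u0 ∈ [-2/21, 1/21)
j=9 picked index 9: u0 ∈ [-1/28, 19/252)
j=10 picked index 10: u0 ∈ [-1/126, 5/126)
j=11 picked index 11: u0 ∈ [-11/252, 1/12)
intersection: [0, 1/63)

0 1/63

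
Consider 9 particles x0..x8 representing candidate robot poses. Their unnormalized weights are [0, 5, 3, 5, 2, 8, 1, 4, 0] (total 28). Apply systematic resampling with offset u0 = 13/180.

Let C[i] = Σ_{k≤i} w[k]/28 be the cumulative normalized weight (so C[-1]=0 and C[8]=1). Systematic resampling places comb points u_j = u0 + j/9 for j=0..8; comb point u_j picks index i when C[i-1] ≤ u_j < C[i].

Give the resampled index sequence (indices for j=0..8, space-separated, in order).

C = [0, 5/28, 2/7, 13/28, 15/28, 23/28, 6/7, 1, 1]
j=0: u_0=13/180 ∈ [0, 5/28) → index 1
j=1: u_1=11/60 ∈ [5/28, 2/7) → index 2
j=2: u_2=53/180 ∈ [2/7, 13/28) → index 3
j=3: u_3=73/180 ∈ [2/7, 13/28) → index 3
j=4: u_4=31/60 ∈ [13/28, 15/28) → index 4
j=5: u_5=113/180 ∈ [15/28, 23/28) → index 5
j=6: u_6=133/180 ∈ [15/28, 23/28) → index 5
j=7: u_7=17/20 ∈ [23/28, 6/7) → index 6
j=8: u_8=173/180 ∈ [6/7, 1) → index 7

1 2 3 3 4 5 5 6 7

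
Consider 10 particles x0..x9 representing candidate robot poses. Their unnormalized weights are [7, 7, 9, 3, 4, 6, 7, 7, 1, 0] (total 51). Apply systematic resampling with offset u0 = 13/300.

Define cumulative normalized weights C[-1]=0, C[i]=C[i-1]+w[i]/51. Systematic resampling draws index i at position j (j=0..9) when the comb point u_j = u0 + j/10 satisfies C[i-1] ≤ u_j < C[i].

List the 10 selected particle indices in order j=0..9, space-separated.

0 1 1 2 2 4 5 6 7 7

C = [7/51, 14/51, 23/51, 26/51, 10/17, 12/17, 43/51, 50/51, 1, 1]
j=0: u_0=13/300 ∈ [0, 7/51) → index 0
j=1: u_1=43/300 ∈ [7/51, 14/51) → index 1
j=2: u_2=73/300 ∈ [7/51, 14/51) → index 1
j=3: u_3=103/300 ∈ [14/51, 23/51) → index 2
j=4: u_4=133/300 ∈ [14/51, 23/51) → index 2
j=5: u_5=163/300 ∈ [26/51, 10/17) → index 4
j=6: u_6=193/300 ∈ [10/17, 12/17) → index 5
j=7: u_7=223/300 ∈ [12/17, 43/51) → index 6
j=8: u_8=253/300 ∈ [43/51, 50/51) → index 7
j=9: u_9=283/300 ∈ [43/51, 50/51) → index 7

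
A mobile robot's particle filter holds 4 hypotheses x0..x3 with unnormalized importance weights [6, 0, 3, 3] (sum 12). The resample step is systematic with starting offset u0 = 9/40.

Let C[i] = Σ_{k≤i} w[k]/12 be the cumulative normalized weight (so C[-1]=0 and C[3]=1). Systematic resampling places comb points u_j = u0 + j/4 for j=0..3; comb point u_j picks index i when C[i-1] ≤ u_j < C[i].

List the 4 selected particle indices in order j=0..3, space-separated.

0 0 2 3

C = [1/2, 1/2, 3/4, 1]
j=0: u_0=9/40 ∈ [0, 1/2) → index 0
j=1: u_1=19/40 ∈ [0, 1/2) → index 0
j=2: u_2=29/40 ∈ [1/2, 3/4) → index 2
j=3: u_3=39/40 ∈ [3/4, 1) → index 3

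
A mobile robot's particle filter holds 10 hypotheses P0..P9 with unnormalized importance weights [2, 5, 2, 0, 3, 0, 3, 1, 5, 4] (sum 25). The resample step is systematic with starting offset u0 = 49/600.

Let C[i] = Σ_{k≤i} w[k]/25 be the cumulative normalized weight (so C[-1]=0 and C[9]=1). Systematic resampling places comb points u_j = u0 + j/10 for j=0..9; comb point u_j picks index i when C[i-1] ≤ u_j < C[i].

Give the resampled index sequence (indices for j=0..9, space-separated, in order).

C = [2/25, 7/25, 9/25, 9/25, 12/25, 12/25, 3/5, 16/25, 21/25, 1]
j=0: u_0=49/600 ∈ [2/25, 7/25) → index 1
j=1: u_1=109/600 ∈ [2/25, 7/25) → index 1
j=2: u_2=169/600 ∈ [7/25, 9/25) → index 2
j=3: u_3=229/600 ∈ [9/25, 12/25) → index 4
j=4: u_4=289/600 ∈ [12/25, 3/5) → index 6
j=5: u_5=349/600 ∈ [12/25, 3/5) → index 6
j=6: u_6=409/600 ∈ [16/25, 21/25) → index 8
j=7: u_7=469/600 ∈ [16/25, 21/25) → index 8
j=8: u_8=529/600 ∈ [21/25, 1) → index 9
j=9: u_9=589/600 ∈ [21/25, 1) → index 9

1 1 2 4 6 6 8 8 9 9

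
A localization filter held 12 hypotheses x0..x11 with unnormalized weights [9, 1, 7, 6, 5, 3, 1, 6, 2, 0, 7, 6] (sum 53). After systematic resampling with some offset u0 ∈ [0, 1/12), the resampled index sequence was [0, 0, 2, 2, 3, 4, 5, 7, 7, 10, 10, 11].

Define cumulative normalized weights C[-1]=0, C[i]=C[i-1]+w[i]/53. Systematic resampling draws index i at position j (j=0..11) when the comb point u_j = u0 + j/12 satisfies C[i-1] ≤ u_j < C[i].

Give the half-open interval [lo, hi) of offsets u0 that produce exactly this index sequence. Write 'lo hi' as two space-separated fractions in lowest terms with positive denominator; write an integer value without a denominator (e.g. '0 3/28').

3/106 8/159

C = [9/53, 10/53, 17/53, 23/53, 28/53, 31/53, 32/53, 38/53, 40/53, 40/53, 47/53, 1]
j=0 picked index 0: u0 ∈ [0, 9/53)
j=1 picked index 0: u0 ∈ [-1/12, 55/636)
j=2 picked index 2: u0 ∈ [7/318, 49/318)
j=3 picked index 2: u0 ∈ [-13/212, 15/212)
j=4 picked index 3: u0 ∈ [-2/159, 16/159)
j=5 picked index 4: u0 ∈ [11/636, 71/636)
j=6 picked index 5: u0 ∈ [3/106, 9/106)
j=7 picked index 7: u0 ∈ [13/636, 85/636)
j=8 picked index 7: u0 ∈ [-10/159, 8/159)
j=9 picked index 10: u0 ∈ [1/212, 29/212)
j=10 picked index 10: u0 ∈ [-25/318, 17/318)
j=11 picked index 11: u0 ∈ [-19/636, 1/12)
intersection: [3/106, 8/159)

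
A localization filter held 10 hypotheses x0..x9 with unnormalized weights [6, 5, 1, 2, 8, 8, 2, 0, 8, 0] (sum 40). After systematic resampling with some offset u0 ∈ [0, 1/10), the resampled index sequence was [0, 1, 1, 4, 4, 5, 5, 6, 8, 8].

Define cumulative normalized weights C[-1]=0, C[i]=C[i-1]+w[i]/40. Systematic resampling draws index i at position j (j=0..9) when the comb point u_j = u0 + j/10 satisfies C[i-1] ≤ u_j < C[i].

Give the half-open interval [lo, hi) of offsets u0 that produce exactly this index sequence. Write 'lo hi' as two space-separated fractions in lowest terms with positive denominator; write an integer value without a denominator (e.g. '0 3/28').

C = [3/20, 11/40, 3/10, 7/20, 11/20, 3/4, 4/5, 4/5, 1, 1]
j=0 picked index 0: u0 ∈ [0, 3/20)
j=1 picked index 1: u0 ∈ [1/20, 7/40)
j=2 picked index 1: u0 ∈ [-1/20, 3/40)
j=3 picked index 4: u0 ∈ [1/20, 1/4)
j=4 picked index 4: u0 ∈ [-1/20, 3/20)
j=5 picked index 5: u0 ∈ [1/20, 1/4)
j=6 picked index 5: u0 ∈ [-1/20, 3/20)
j=7 picked index 6: u0 ∈ [1/20, 1/10)
j=8 picked index 8: u0 ∈ [0, 1/5)
j=9 picked index 8: u0 ∈ [-1/10, 1/10)
intersection: [1/20, 3/40)

1/20 3/40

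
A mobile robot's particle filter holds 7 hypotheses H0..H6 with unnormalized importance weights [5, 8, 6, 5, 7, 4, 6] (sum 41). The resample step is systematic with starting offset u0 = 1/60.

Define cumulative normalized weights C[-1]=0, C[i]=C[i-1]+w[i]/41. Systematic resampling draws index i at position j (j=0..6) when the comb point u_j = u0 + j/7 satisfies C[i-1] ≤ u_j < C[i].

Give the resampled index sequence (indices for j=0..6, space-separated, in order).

0 1 1 2 4 4 6

C = [5/41, 13/41, 19/41, 24/41, 31/41, 35/41, 1]
j=0: u_0=1/60 ∈ [0, 5/41) → index 0
j=1: u_1=67/420 ∈ [5/41, 13/41) → index 1
j=2: u_2=127/420 ∈ [5/41, 13/41) → index 1
j=3: u_3=187/420 ∈ [13/41, 19/41) → index 2
j=4: u_4=247/420 ∈ [24/41, 31/41) → index 4
j=5: u_5=307/420 ∈ [24/41, 31/41) → index 4
j=6: u_6=367/420 ∈ [35/41, 1) → index 6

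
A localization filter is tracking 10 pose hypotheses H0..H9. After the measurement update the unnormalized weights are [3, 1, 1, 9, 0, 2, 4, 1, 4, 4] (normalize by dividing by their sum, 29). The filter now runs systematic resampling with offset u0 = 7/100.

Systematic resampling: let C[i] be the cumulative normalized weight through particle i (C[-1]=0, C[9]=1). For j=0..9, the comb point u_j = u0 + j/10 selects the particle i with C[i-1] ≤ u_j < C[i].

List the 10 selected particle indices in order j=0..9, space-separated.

C = [3/29, 4/29, 5/29, 14/29, 14/29, 16/29, 20/29, 21/29, 25/29, 1]
j=0: u_0=7/100 ∈ [0, 3/29) → index 0
j=1: u_1=17/100 ∈ [4/29, 5/29) → index 2
j=2: u_2=27/100 ∈ [5/29, 14/29) → index 3
j=3: u_3=37/100 ∈ [5/29, 14/29) → index 3
j=4: u_4=47/100 ∈ [5/29, 14/29) → index 3
j=5: u_5=57/100 ∈ [16/29, 20/29) → index 6
j=6: u_6=67/100 ∈ [16/29, 20/29) → index 6
j=7: u_7=77/100 ∈ [21/29, 25/29) → index 8
j=8: u_8=87/100 ∈ [25/29, 1) → index 9
j=9: u_9=97/100 ∈ [25/29, 1) → index 9

0 2 3 3 3 6 6 8 9 9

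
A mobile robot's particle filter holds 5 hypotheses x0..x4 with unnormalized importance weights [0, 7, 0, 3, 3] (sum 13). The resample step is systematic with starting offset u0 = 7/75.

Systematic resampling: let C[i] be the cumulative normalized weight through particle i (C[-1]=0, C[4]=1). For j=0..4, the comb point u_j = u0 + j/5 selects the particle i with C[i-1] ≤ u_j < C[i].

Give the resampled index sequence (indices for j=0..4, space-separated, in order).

C = [0, 7/13, 7/13, 10/13, 1]
j=0: u_0=7/75 ∈ [0, 7/13) → index 1
j=1: u_1=22/75 ∈ [0, 7/13) → index 1
j=2: u_2=37/75 ∈ [0, 7/13) → index 1
j=3: u_3=52/75 ∈ [7/13, 10/13) → index 3
j=4: u_4=67/75 ∈ [10/13, 1) → index 4

1 1 1 3 4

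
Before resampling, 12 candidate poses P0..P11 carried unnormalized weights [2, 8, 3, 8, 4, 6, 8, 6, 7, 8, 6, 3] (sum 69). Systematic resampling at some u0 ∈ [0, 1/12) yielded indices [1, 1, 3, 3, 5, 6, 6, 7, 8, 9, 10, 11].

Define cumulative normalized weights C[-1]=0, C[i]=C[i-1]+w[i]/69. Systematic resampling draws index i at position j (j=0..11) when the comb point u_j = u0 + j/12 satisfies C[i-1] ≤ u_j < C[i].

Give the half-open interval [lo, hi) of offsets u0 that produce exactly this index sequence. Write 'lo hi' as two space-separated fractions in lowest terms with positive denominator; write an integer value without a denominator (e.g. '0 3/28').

11/276 5/92

C = [2/69, 10/69, 13/69, 7/23, 25/69, 31/69, 13/23, 15/23, 52/69, 20/23, 22/23, 1]
j=0 picked index 1: u0 ∈ [2/69, 10/69)
j=1 picked index 1: u0 ∈ [-5/92, 17/276)
j=2 picked index 3: u0 ∈ [1/46, 19/138)
j=3 picked index 3: u0 ∈ [-17/276, 5/92)
j=4 picked index 5: u0 ∈ [2/69, 8/69)
j=5 picked index 6: u0 ∈ [3/92, 41/276)
j=6 picked index 6: u0 ∈ [-7/138, 3/46)
j=7 picked index 7: u0 ∈ [-5/276, 19/276)
j=8 picked index 8: u0 ∈ [-1/69, 2/23)
j=9 picked index 9: u0 ∈ [1/276, 11/92)
j=10 picked index 10: u0 ∈ [5/138, 17/138)
j=11 picked index 11: u0 ∈ [11/276, 1/12)
intersection: [11/276, 5/92)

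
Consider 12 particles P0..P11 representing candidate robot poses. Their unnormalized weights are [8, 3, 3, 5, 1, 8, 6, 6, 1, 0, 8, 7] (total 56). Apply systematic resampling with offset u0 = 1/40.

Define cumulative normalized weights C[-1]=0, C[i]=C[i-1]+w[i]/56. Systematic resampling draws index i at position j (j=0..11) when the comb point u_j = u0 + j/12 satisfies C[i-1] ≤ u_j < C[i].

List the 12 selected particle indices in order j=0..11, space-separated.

C = [1/7, 11/56, 1/4, 19/56, 5/14, 1/2, 17/28, 5/7, 41/56, 41/56, 7/8, 1]
j=0: u_0=1/40 ∈ [0, 1/7) → index 0
j=1: u_1=13/120 ∈ [0, 1/7) → index 0
j=2: u_2=23/120 ∈ [1/7, 11/56) → index 1
j=3: u_3=11/40 ∈ [1/4, 19/56) → index 3
j=4: u_4=43/120 ∈ [5/14, 1/2) → index 5
j=5: u_5=53/120 ∈ [5/14, 1/2) → index 5
j=6: u_6=21/40 ∈ [1/2, 17/28) → index 6
j=7: u_7=73/120 ∈ [17/28, 5/7) → index 7
j=8: u_8=83/120 ∈ [17/28, 5/7) → index 7
j=9: u_9=31/40 ∈ [41/56, 7/8) → index 10
j=10: u_10=103/120 ∈ [41/56, 7/8) → index 10
j=11: u_11=113/120 ∈ [7/8, 1) → index 11

0 0 1 3 5 5 6 7 7 10 10 11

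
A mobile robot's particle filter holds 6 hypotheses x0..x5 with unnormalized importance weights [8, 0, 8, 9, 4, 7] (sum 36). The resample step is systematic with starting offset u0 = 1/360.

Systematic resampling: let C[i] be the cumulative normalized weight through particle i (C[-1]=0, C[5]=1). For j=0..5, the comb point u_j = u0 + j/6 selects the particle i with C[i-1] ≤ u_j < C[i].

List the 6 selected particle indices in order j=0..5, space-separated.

C = [2/9, 2/9, 4/9, 25/36, 29/36, 1]
j=0: u_0=1/360 ∈ [0, 2/9) → index 0
j=1: u_1=61/360 ∈ [0, 2/9) → index 0
j=2: u_2=121/360 ∈ [2/9, 4/9) → index 2
j=3: u_3=181/360 ∈ [4/9, 25/36) → index 3
j=4: u_4=241/360 ∈ [4/9, 25/36) → index 3
j=5: u_5=301/360 ∈ [29/36, 1) → index 5

0 0 2 3 3 5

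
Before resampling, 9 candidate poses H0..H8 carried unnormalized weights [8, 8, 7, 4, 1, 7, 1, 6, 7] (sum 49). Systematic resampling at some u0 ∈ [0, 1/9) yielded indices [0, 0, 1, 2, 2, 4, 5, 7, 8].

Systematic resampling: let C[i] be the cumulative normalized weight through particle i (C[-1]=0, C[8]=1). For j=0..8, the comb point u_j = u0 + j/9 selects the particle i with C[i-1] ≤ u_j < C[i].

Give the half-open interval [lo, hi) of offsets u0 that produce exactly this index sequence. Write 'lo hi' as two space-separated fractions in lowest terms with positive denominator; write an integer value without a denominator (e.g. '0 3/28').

0 1/63

C = [8/49, 16/49, 23/49, 27/49, 4/7, 5/7, 36/49, 6/7, 1]
j=0 picked index 0: u0 ∈ [0, 8/49)
j=1 picked index 0: u0 ∈ [-1/9, 23/441)
j=2 picked index 1: u0 ∈ [-26/441, 46/441)
j=3 picked index 2: u0 ∈ [-1/147, 20/147)
j=4 picked index 2: u0 ∈ [-52/441, 11/441)
j=5 picked index 4: u0 ∈ [-2/441, 1/63)
j=6 picked index 5: u0 ∈ [-2/21, 1/21)
j=7 picked index 7: u0 ∈ [-19/441, 5/63)
j=8 picked index 8: u0 ∈ [-2/63, 1/9)
intersection: [0, 1/63)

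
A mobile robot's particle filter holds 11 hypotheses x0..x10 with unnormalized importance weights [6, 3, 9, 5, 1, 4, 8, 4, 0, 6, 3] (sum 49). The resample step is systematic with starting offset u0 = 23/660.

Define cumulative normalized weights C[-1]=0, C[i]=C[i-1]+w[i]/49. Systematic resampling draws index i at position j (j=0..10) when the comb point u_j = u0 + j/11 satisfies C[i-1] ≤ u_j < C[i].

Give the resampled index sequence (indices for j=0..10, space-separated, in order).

C = [6/49, 9/49, 18/49, 23/49, 24/49, 4/7, 36/49, 40/49, 40/49, 46/49, 1]
j=0: u_0=23/660 ∈ [0, 6/49) → index 0
j=1: u_1=83/660 ∈ [6/49, 9/49) → index 1
j=2: u_2=13/60 ∈ [9/49, 18/49) → index 2
j=3: u_3=203/660 ∈ [9/49, 18/49) → index 2
j=4: u_4=263/660 ∈ [18/49, 23/49) → index 3
j=5: u_5=323/660 ∈ [23/49, 24/49) → index 4
j=6: u_6=383/660 ∈ [4/7, 36/49) → index 6
j=7: u_7=443/660 ∈ [4/7, 36/49) → index 6
j=8: u_8=503/660 ∈ [36/49, 40/49) → index 7
j=9: u_9=563/660 ∈ [40/49, 46/49) → index 9
j=10: u_10=623/660 ∈ [46/49, 1) → index 10

0 1 2 2 3 4 6 6 7 9 10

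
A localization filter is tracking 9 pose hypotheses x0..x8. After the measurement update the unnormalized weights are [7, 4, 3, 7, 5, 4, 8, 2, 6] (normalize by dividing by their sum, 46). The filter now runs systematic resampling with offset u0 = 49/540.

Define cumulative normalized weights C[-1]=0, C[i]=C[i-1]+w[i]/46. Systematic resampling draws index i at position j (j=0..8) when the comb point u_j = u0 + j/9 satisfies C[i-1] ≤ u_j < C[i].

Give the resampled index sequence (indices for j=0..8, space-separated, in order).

0 1 3 3 4 5 6 7 8

C = [7/46, 11/46, 7/23, 21/46, 13/23, 15/23, 19/23, 20/23, 1]
j=0: u_0=49/540 ∈ [0, 7/46) → index 0
j=1: u_1=109/540 ∈ [7/46, 11/46) → index 1
j=2: u_2=169/540 ∈ [7/23, 21/46) → index 3
j=3: u_3=229/540 ∈ [7/23, 21/46) → index 3
j=4: u_4=289/540 ∈ [21/46, 13/23) → index 4
j=5: u_5=349/540 ∈ [13/23, 15/23) → index 5
j=6: u_6=409/540 ∈ [15/23, 19/23) → index 6
j=7: u_7=469/540 ∈ [19/23, 20/23) → index 7
j=8: u_8=529/540 ∈ [20/23, 1) → index 8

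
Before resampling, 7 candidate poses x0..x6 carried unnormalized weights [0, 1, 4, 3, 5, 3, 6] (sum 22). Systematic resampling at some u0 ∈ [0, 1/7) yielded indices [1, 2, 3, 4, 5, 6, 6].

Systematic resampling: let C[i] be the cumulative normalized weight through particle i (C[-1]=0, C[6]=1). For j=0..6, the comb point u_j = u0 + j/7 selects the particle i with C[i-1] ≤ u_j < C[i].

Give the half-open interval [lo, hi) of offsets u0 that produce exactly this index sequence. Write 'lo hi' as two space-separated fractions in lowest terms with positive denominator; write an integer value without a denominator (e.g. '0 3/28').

3/154 1/22

C = [0, 1/22, 5/22, 4/11, 13/22, 8/11, 1]
j=0 picked index 1: u0 ∈ [0, 1/22)
j=1 picked index 2: u0 ∈ [-15/154, 13/154)
j=2 picked index 3: u0 ∈ [-9/154, 6/77)
j=3 picked index 4: u0 ∈ [-5/77, 25/154)
j=4 picked index 5: u0 ∈ [3/154, 12/77)
j=5 picked index 6: u0 ∈ [1/77, 2/7)
j=6 picked index 6: u0 ∈ [-10/77, 1/7)
intersection: [3/154, 1/22)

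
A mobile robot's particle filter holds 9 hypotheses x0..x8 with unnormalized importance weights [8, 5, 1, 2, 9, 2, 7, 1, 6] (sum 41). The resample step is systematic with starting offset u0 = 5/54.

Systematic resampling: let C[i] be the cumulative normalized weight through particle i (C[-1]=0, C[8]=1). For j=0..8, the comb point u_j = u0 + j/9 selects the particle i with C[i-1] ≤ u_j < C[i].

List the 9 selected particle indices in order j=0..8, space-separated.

0 1 1 4 4 5 6 8 8

C = [8/41, 13/41, 14/41, 16/41, 25/41, 27/41, 34/41, 35/41, 1]
j=0: u_0=5/54 ∈ [0, 8/41) → index 0
j=1: u_1=11/54 ∈ [8/41, 13/41) → index 1
j=2: u_2=17/54 ∈ [8/41, 13/41) → index 1
j=3: u_3=23/54 ∈ [16/41, 25/41) → index 4
j=4: u_4=29/54 ∈ [16/41, 25/41) → index 4
j=5: u_5=35/54 ∈ [25/41, 27/41) → index 5
j=6: u_6=41/54 ∈ [27/41, 34/41) → index 6
j=7: u_7=47/54 ∈ [35/41, 1) → index 8
j=8: u_8=53/54 ∈ [35/41, 1) → index 8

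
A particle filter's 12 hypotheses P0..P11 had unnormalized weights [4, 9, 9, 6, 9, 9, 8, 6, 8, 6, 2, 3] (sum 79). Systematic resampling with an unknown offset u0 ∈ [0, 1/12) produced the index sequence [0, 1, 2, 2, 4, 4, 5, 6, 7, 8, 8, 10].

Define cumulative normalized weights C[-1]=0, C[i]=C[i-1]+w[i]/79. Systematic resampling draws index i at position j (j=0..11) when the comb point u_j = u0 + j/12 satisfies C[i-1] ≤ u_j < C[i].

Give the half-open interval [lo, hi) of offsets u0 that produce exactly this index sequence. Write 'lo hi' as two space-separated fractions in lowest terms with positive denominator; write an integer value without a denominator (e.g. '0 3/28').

5/237 13/474

C = [4/79, 13/79, 22/79, 28/79, 37/79, 46/79, 54/79, 60/79, 68/79, 74/79, 76/79, 1]
j=0 picked index 0: u0 ∈ [0, 4/79)
j=1 picked index 1: u0 ∈ [-31/948, 77/948)
j=2 picked index 2: u0 ∈ [-1/474, 53/474)
j=3 picked index 2: u0 ∈ [-27/316, 9/316)
j=4 picked index 4: u0 ∈ [5/237, 32/237)
j=5 picked index 4: u0 ∈ [-59/948, 49/948)
j=6 picked index 5: u0 ∈ [-5/158, 13/158)
j=7 picked index 6: u0 ∈ [-1/948, 95/948)
j=8 picked index 7: u0 ∈ [4/237, 22/237)
j=9 picked index 8: u0 ∈ [3/316, 35/316)
j=10 picked index 8: u0 ∈ [-35/474, 13/474)
j=11 picked index 10: u0 ∈ [19/948, 43/948)
intersection: [5/237, 13/474)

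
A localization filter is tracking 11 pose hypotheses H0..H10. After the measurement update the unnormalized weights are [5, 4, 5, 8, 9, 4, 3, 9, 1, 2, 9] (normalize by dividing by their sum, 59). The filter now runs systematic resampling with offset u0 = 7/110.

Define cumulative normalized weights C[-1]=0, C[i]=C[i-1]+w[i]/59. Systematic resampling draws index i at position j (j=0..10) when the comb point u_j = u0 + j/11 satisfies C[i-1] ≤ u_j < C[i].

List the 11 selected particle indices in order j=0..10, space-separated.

C = [5/59, 9/59, 14/59, 22/59, 31/59, 35/59, 38/59, 47/59, 48/59, 50/59, 1]
j=0: u_0=7/110 ∈ [0, 5/59) → index 0
j=1: u_1=17/110 ∈ [9/59, 14/59) → index 2
j=2: u_2=27/110 ∈ [14/59, 22/59) → index 3
j=3: u_3=37/110 ∈ [14/59, 22/59) → index 3
j=4: u_4=47/110 ∈ [22/59, 31/59) → index 4
j=5: u_5=57/110 ∈ [22/59, 31/59) → index 4
j=6: u_6=67/110 ∈ [35/59, 38/59) → index 6
j=7: u_7=7/10 ∈ [38/59, 47/59) → index 7
j=8: u_8=87/110 ∈ [38/59, 47/59) → index 7
j=9: u_9=97/110 ∈ [50/59, 1) → index 10
j=10: u_10=107/110 ∈ [50/59, 1) → index 10

0 2 3 3 4 4 6 7 7 10 10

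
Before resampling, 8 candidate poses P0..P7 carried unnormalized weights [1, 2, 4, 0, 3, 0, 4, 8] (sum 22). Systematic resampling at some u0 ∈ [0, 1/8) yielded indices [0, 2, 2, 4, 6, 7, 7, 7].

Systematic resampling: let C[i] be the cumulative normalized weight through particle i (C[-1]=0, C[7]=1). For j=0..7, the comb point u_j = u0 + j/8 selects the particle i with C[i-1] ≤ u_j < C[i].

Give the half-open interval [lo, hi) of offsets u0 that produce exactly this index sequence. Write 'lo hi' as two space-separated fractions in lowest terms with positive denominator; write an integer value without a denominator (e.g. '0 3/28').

C = [1/22, 3/22, 7/22, 7/22, 5/11, 5/11, 7/11, 1]
j=0 picked index 0: u0 ∈ [0, 1/22)
j=1 picked index 2: u0 ∈ [1/88, 17/88)
j=2 picked index 2: u0 ∈ [-5/44, 3/44)
j=3 picked index 4: u0 ∈ [-5/88, 7/88)
j=4 picked index 6: u0 ∈ [-1/22, 3/22)
j=5 picked index 7: u0 ∈ [1/88, 3/8)
j=6 picked index 7: u0 ∈ [-5/44, 1/4)
j=7 picked index 7: u0 ∈ [-21/88, 1/8)
intersection: [1/88, 1/22)

1/88 1/22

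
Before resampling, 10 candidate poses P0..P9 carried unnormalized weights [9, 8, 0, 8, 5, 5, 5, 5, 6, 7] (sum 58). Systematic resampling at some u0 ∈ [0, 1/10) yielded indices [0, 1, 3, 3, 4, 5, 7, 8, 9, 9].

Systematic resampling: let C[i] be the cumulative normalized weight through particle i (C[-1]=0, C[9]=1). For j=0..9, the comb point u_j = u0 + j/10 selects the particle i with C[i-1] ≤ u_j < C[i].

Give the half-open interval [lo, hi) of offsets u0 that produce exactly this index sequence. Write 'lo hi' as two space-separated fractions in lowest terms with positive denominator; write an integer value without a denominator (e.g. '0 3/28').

C = [9/58, 17/58, 17/58, 25/58, 15/29, 35/58, 20/29, 45/58, 51/58, 1]
j=0 picked index 0: u0 ∈ [0, 9/58)
j=1 picked index 1: u0 ∈ [8/145, 28/145)
j=2 picked index 3: u0 ∈ [27/290, 67/290)
j=3 picked index 3: u0 ∈ [-1/145, 19/145)
j=4 picked index 4: u0 ∈ [9/290, 17/145)
j=5 picked index 5: u0 ∈ [1/58, 3/29)
j=6 picked index 7: u0 ∈ [13/145, 51/290)
j=7 picked index 8: u0 ∈ [11/145, 26/145)
j=8 picked index 9: u0 ∈ [23/290, 1/5)
j=9 picked index 9: u0 ∈ [-3/145, 1/10)
intersection: [27/290, 1/10)

27/290 1/10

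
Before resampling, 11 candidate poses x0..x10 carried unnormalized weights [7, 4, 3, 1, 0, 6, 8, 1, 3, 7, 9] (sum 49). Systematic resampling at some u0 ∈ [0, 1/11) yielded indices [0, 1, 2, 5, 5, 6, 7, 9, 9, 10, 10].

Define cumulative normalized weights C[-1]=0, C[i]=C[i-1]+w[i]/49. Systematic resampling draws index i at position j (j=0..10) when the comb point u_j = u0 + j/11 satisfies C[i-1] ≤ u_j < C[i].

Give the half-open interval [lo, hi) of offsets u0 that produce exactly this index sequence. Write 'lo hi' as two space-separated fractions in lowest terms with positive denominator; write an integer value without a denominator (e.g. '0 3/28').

4/77 5/77

C = [1/7, 11/49, 2/7, 15/49, 15/49, 3/7, 29/49, 30/49, 33/49, 40/49, 1]
j=0 picked index 0: u0 ∈ [0, 1/7)
j=1 picked index 1: u0 ∈ [4/77, 72/539)
j=2 picked index 2: u0 ∈ [23/539, 8/77)
j=3 picked index 5: u0 ∈ [18/539, 12/77)
j=4 picked index 5: u0 ∈ [-31/539, 5/77)
j=5 picked index 6: u0 ∈ [-2/77, 74/539)
j=6 picked index 7: u0 ∈ [25/539, 36/539)
j=7 picked index 9: u0 ∈ [20/539, 97/539)
j=8 picked index 9: u0 ∈ [-29/539, 48/539)
j=9 picked index 10: u0 ∈ [-1/539, 2/11)
j=10 picked index 10: u0 ∈ [-50/539, 1/11)
intersection: [4/77, 5/77)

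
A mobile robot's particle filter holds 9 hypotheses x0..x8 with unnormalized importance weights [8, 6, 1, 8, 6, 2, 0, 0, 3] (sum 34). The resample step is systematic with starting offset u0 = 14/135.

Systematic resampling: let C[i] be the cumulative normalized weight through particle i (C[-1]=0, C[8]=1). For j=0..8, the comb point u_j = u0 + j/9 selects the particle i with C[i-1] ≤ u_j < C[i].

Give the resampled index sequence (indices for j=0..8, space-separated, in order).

C = [4/17, 7/17, 15/34, 23/34, 29/34, 31/34, 31/34, 31/34, 1]
j=0: u_0=14/135 ∈ [0, 4/17) → index 0
j=1: u_1=29/135 ∈ [0, 4/17) → index 0
j=2: u_2=44/135 ∈ [4/17, 7/17) → index 1
j=3: u_3=59/135 ∈ [7/17, 15/34) → index 2
j=4: u_4=74/135 ∈ [15/34, 23/34) → index 3
j=5: u_5=89/135 ∈ [15/34, 23/34) → index 3
j=6: u_6=104/135 ∈ [23/34, 29/34) → index 4
j=7: u_7=119/135 ∈ [29/34, 31/34) → index 5
j=8: u_8=134/135 ∈ [31/34, 1) → index 8

0 0 1 2 3 3 4 5 8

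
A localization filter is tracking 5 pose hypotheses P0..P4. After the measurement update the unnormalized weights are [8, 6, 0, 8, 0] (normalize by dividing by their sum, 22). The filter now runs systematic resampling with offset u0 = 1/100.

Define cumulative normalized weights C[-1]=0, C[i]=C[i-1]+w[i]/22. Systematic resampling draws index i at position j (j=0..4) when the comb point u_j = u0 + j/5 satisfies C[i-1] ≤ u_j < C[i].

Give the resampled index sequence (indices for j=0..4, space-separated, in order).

0 0 1 1 3

C = [4/11, 7/11, 7/11, 1, 1]
j=0: u_0=1/100 ∈ [0, 4/11) → index 0
j=1: u_1=21/100 ∈ [0, 4/11) → index 0
j=2: u_2=41/100 ∈ [4/11, 7/11) → index 1
j=3: u_3=61/100 ∈ [4/11, 7/11) → index 1
j=4: u_4=81/100 ∈ [7/11, 1) → index 3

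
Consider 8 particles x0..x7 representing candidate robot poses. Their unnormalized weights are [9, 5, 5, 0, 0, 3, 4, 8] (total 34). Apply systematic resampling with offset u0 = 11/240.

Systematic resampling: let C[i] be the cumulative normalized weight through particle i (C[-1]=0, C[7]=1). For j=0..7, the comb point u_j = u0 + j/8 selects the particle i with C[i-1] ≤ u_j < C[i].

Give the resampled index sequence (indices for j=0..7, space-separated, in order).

C = [9/34, 7/17, 19/34, 19/34, 19/34, 11/17, 13/17, 1]
j=0: u_0=11/240 ∈ [0, 9/34) → index 0
j=1: u_1=41/240 ∈ [0, 9/34) → index 0
j=2: u_2=71/240 ∈ [9/34, 7/17) → index 1
j=3: u_3=101/240 ∈ [7/17, 19/34) → index 2
j=4: u_4=131/240 ∈ [7/17, 19/34) → index 2
j=5: u_5=161/240 ∈ [11/17, 13/17) → index 6
j=6: u_6=191/240 ∈ [13/17, 1) → index 7
j=7: u_7=221/240 ∈ [13/17, 1) → index 7

0 0 1 2 2 6 7 7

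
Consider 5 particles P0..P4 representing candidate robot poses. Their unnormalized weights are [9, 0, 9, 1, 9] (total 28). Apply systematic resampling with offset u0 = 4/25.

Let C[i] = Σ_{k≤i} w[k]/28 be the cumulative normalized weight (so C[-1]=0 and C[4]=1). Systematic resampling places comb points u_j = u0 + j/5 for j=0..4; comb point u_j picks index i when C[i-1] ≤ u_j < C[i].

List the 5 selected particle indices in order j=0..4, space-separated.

0 2 2 4 4

C = [9/28, 9/28, 9/14, 19/28, 1]
j=0: u_0=4/25 ∈ [0, 9/28) → index 0
j=1: u_1=9/25 ∈ [9/28, 9/14) → index 2
j=2: u_2=14/25 ∈ [9/28, 9/14) → index 2
j=3: u_3=19/25 ∈ [19/28, 1) → index 4
j=4: u_4=24/25 ∈ [19/28, 1) → index 4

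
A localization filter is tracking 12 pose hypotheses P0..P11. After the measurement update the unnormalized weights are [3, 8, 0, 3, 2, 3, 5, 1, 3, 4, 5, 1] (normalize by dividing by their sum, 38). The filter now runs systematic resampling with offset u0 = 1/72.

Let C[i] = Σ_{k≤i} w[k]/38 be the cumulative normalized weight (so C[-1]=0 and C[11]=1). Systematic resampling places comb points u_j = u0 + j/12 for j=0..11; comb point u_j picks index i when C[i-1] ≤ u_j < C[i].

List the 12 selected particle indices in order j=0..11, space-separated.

C = [3/38, 11/38, 11/38, 7/19, 8/19, 1/2, 12/19, 25/38, 14/19, 16/19, 37/38, 1]
j=0: u_0=1/72 ∈ [0, 3/38) → index 0
j=1: u_1=7/72 ∈ [3/38, 11/38) → index 1
j=2: u_2=13/72 ∈ [3/38, 11/38) → index 1
j=3: u_3=19/72 ∈ [3/38, 11/38) → index 1
j=4: u_4=25/72 ∈ [11/38, 7/19) → index 3
j=5: u_5=31/72 ∈ [8/19, 1/2) → index 5
j=6: u_6=37/72 ∈ [1/2, 12/19) → index 6
j=7: u_7=43/72 ∈ [1/2, 12/19) → index 6
j=8: u_8=49/72 ∈ [25/38, 14/19) → index 8
j=9: u_9=55/72 ∈ [14/19, 16/19) → index 9
j=10: u_10=61/72 ∈ [16/19, 37/38) → index 10
j=11: u_11=67/72 ∈ [16/19, 37/38) → index 10

0 1 1 1 3 5 6 6 8 9 10 10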